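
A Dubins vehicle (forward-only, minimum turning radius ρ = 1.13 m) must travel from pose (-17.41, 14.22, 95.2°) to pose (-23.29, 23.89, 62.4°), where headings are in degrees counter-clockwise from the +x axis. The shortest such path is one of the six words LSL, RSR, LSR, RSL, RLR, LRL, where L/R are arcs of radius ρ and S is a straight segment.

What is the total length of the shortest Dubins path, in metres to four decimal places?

11.5514 m

Let ψ = atan2(Δy, Δx) = atan2(9.67, -5.88) = 121.3024° be the start→goal bearing.
Normalize: d = |goal − start| / ρ = 11.317389/1.13 = 10.015389, α = (θ_start − ψ) mod 360° = 333.8976° = 5.827613 rad, β = (θ_goal − ψ) mod 360° = 301.0976° = 5.255145 rad.
Common terms: sin α = -0.439976, cos α = 0.898009, sin β = -0.856288, cos β = 0.516498, cos(α−β) = 0.840567, d² = 100.308012. Work in radians in the unit-radius frame; every candidate has L = ρ·(t + p + q).
LSL: p² = 2 + d² − 2cos(α−β) + 2d(sin α − sin β) = 108.965934; p = √p² = 10.438675; φ = atan2(cos β − cos α, d + sin α − sin β) = -0.036556 rad; t = (φ − α) mod 2π = 0.419016 rad, q = (β − φ) mod 2π = 5.291701 rad → L = 1.13·(0.419016 + 10.438675 + 5.291701) = 1.13·16.149392 = 18.248813 m
RSR: p² = 2 + d² − 2cos(α−β) + 2d(sin β − sin α) = 92.287823; p = √p² = 9.606655; φ = atan2(cos α − cos β, d − sin α + sin β) = 0.039724 rad; t = (α − φ) mod 2π = 5.787889 rad, q = (φ − β) mod 2π = 1.067764 rad → L = 1.13·(5.787889 + 9.606655 + 1.067764) = 1.13·16.462308 = 18.602409 m
LSR: p² = d² − 2 + 2cos(α−β) + 2d(sin α + sin β) = 74.023954; p = √p² = 8.603717; φ = atan2(−cos α − cos β, d + sin α + sin β) − atan2(−2, p) = 0.067572 rad; t = (φ − α) mod 2π = 0.523144 rad, q = (φ − β) mod 2π = 1.095612 rad → L = 1.13·(0.523144 + 8.603717 + 1.095612) = 1.13·10.222474 = 11.551396 m
RSL: p² = d² − 2 + 2cos(α−β) − 2d(sin α + sin β) = 125.954336; p = √p² = 11.222938; φ = atan2(cos α + cos β, d − sin α − sin β) − atan2(2, p) = -0.051952 rad; t = (α − φ) mod 2π = 5.879565 rad, q = (β − φ) mod 2π = 5.307097 rad → L = 1.13·(5.879565 + 11.222938 + 5.307097) = 1.13·22.409600 = 25.322848 m
RLR: c = (6 − d² + 2cos(α−β) + 2d(sin α − sin β))/8 = -10.535978, |c| > 1 → infeasible
LRL: c = (6 − d² + 2cos(α−β) − 2d(sin α − sin β))/8 = -12.620742, |c| > 1 → infeasible
Shortest: LSR with L = 11.551396 m ≈ 11.5514 m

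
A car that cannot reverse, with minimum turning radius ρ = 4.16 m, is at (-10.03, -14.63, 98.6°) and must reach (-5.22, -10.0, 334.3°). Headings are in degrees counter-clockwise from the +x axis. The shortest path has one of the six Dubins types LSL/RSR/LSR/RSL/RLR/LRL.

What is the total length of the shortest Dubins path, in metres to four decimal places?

26.6095 m

Let ψ = atan2(Δy, Δx) = atan2(4.63, 4.81) = 43.9076° be the start→goal bearing.
Normalize: d = |goal − start| / ρ = 6.676301/4.16 = 1.604880, α = (θ_start − ψ) mod 360° = 54.6924° = 0.954562 rad, β = (θ_goal − ψ) mod 360° = 290.3924° = 5.068303 rad.
Common terms: sin α = 0.816061, cos α = 0.577966, sin β = -0.937328, cos β = 0.348447, cos(α−β) = -0.563526, d² = 2.575640. Work in radians in the unit-radius frame; every candidate has L = ρ·(t + p + q).
LSL: p² = 2 + d² − 2cos(α−β) + 2d(sin α − sin β) = 11.330651; p = √p² = 3.366103; φ = atan2(cos β − cos α, d + sin α − sin β) = -0.068238 rad; t = (φ − α) mod 2π = 5.260385 rad, q = (β − φ) mod 2π = 5.136541 rad → L = 4.16·(5.260385 + 3.366103 + 5.136541) = 4.16·13.763030 = 57.254203 m
RSR: p² = 2 + d² − 2cos(α−β) + 2d(sin β − sin α) = 0.074734; p = √p² = 0.273375; φ = atan2(cos α − cos β, d − sin α + sin β) = 2.145091 rad; t = (α − φ) mod 2π = 5.092657 rad, q = (φ − β) mod 2π = 3.359973 rad → L = 4.16·(5.092657 + 0.273375 + 3.359973) = 4.16·8.726005 = 36.300179 m
LSR: p² = d² − 2 + 2cos(α−β) + 2d(sin α + sin β) = -0.940652 < 0 → infeasible
RSL: p² = d² − 2 + 2cos(α−β) − 2d(sin α + sin β) = -0.162171 < 0 → infeasible
RLR: c = (6 − d² + 2cos(α−β) + 2d(sin α − sin β))/8 = 0.990658; p = 2π − arccos c = 6.146391 rad; φ = atan2(cos α − cos β, d − sin α + sin β) = 2.145091 rad; t = (α − φ + p/2) mod 2π = 1.882667 rad, q = (α − β − t + p) mod 2π = 0.149983 rad → L = 4.16·(1.882667 + 6.146391 + 0.149983) = 4.16·8.179041 = 34.024812 m
LRL: c = (6 − d² + 2cos(α−β) − 2d(sin α − sin β))/8 = -0.416331; p = 2π − arccos c = 4.282982 rad; φ = atan2(cos β − cos α, d + sin α − sin β) = -0.068238 rad; t = (φ − α + p/2) mod 2π = 1.118691 rad, q = (β − α − t + p) mod 2π = 0.994847 rad → L = 4.16·(1.118691 + 4.282982 + 0.994847) = 4.16·6.396520 = 26.609525 m
Shortest: LRL with L = 26.609525 m ≈ 26.6095 m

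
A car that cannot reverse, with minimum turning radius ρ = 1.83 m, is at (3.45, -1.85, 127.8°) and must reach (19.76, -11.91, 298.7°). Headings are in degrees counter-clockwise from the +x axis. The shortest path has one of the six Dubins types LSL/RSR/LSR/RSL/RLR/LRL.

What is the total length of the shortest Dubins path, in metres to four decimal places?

23.9632 m

Let ψ = atan2(Δy, Δx) = atan2(-10.06, 16.31) = -31.6663° be the start→goal bearing.
Normalize: d = |goal − start| / ρ = 19.162977/1.83 = 10.471572, α = (θ_start − ψ) mod 360° = 159.4663° = 2.783211 rad, β = (θ_goal − ψ) mod 360° = 330.3663° = 5.765979 rad.
Common terms: sin α = 0.350759, cos α = -0.936466, sin β = -0.494454, cos β = 0.869204, cos(α−β) = -0.987414, d² = 109.653827. Work in radians in the unit-radius frame; every candidate has L = ρ·(t + p + q).
LSL: p² = 2 + d² − 2cos(α−β) + 2d(sin α − sin β) = 131.330063; p = √p² = 11.459933; φ = atan2(cos β − cos α, d + sin α − sin β) = 0.158223 rad; t = (φ − α) mod 2π = 3.658197 rad, q = (β − φ) mod 2π = 5.607756 rad → L = 1.83·(3.658197 + 11.459933 + 5.607756) = 1.83·20.725886 = 37.928371 m
RSR: p² = 2 + d² − 2cos(α−β) + 2d(sin β − sin α) = 95.927246; p = √p² = 9.794246; φ = atan2(cos α − cos β, d − sin α + sin β) = -0.185421 rad; t = (α − φ) mod 2π = 2.968632 rad, q = (φ − β) mod 2π = 0.331785 rad → L = 1.83·(2.968632 + 9.794246 + 0.331785) = 1.83·13.094663 = 23.963234 m
LSR: p² = d² − 2 + 2cos(α−β) + 2d(sin α + sin β) = 102.669576; p = √p² = 10.132600; φ = atan2(−cos α − cos β, d + sin α + sin β) − atan2(−2, p) = 0.201390 rad; t = (φ − α) mod 2π = 3.701364 rad, q = (φ − β) mod 2π = 0.718596 rad → L = 1.83·(3.701364 + 10.132600 + 0.718596) = 1.83·14.552560 = 26.631185 m
RSL: p² = d² − 2 + 2cos(α−β) − 2d(sin α + sin β) = 108.688422; p = √p² = 10.425374; φ = atan2(cos α + cos β, d − sin α − sin β) − atan2(2, p) = -0.195873 rad; t = (α − φ) mod 2π = 2.979085 rad, q = (β − φ) mod 2π = 5.961852 rad → L = 1.83·(2.979085 + 10.425374 + 5.961852) = 1.83·19.366311 = 35.440349 m
RLR: c = (6 − d² + 2cos(α−β) + 2d(sin α − sin β))/8 = -10.990906, |c| > 1 → infeasible
LRL: c = (6 − d² + 2cos(α−β) − 2d(sin α − sin β))/8 = -15.416258, |c| > 1 → infeasible
Shortest: RSR with L = 23.963234 m ≈ 23.9632 m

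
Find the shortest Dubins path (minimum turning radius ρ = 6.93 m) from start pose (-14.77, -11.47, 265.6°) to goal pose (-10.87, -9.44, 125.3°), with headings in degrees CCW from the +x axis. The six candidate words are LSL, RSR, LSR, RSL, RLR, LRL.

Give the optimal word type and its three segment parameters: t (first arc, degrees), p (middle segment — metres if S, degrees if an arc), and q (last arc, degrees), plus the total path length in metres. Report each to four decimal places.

Let ψ = atan2(Δy, Δx) = atan2(2.03, 3.90) = 27.4976° be the start→goal bearing.
Normalize: d = |goal − start| / ρ = 4.396692/6.93 = 0.634443, α = (θ_start − ψ) mod 360° = 238.1024° = 4.155672 rad, β = (θ_goal − ψ) mod 360° = 97.8024° = 1.706975 rad.
Common terms: sin α = -0.848994, cos α = -0.528402, sin β = 0.990742, cos β = -0.135758, cos(α−β) = -0.769400, d² = 0.402518. Work in radians in the unit-radius frame; every candidate has L = ρ·(t + p + q).
LSL: p² = 2 + d² − 2cos(α−β) + 2d(sin α − sin β) = 1.606901; p = √p² = 1.267636; φ = atan2(cos β − cos α, d + sin α − sin β) = 2.826668 rad; t = (φ − α) mod 2π = 4.954181 rad, q = (β − φ) mod 2π = 5.163492 rad → L = 6.93·(4.954181 + 1.267636 + 5.163492) = 6.93·11.385310 = 78.900195 m
RSR: p² = 2 + d² − 2cos(α−β) + 2d(sin β − sin α) = 6.275734; p = √p² = 2.505142; φ = atan2(cos α − cos β, d − sin α + sin β) = -0.157384 rad; t = (α − φ) mod 2π = 4.313056 rad, q = (φ − β) mod 2π = 4.418826 rad → L = 6.93·(4.313056 + 2.505142 + 4.418826) = 6.93·11.237024 = 77.872575 m
LSR: p² = d² − 2 + 2cos(α−β) + 2d(sin α + sin β) = -2.956419 < 0 → infeasible
RSL: p² = d² − 2 + 2cos(α−β) − 2d(sin α + sin β) = -3.316143 < 0 → infeasible
RLR: c = (6 − d² + 2cos(α−β) + 2d(sin α − sin β))/8 = 0.215533; p = 2π − arccos c = 4.929627 rad; φ = atan2(cos α − cos β, d − sin α + sin β) = -0.157384 rad; t = (α − φ + p/2) mod 2π = 0.494684 rad, q = (α − β − t + p) mod 2π = 0.600454 rad → L = 6.93·(0.494684 + 4.929627 + 0.600454) = 6.93·6.024765 = 41.751624 m
LRL: c = (6 − d² + 2cos(α−β) − 2d(sin α − sin β))/8 = 0.799137; p = 2π − arccos c = 5.638248 rad; φ = atan2(cos β − cos α, d + sin α − sin β) = 2.826668 rad; t = (φ − α + p/2) mod 2π = 1.490120 rad, q = (β − α − t + p) mod 2π = 1.699431 rad → L = 6.93·(1.490120 + 5.638248 + 1.699431) = 6.93·8.827799 = 61.176646 m
Shortest: RLR with L = 41.751624 m ≈ 41.7516 m
Convert RLR to answer units (arcs ×180/π): t = 0.494684·180/π = 28.3433°, p = 4.929627·180/π = 282.4468°, q = 0.600454·180/π = 34.4035°, L = 41.7516 m.

RLR: t = 28.3433°, p = 282.4468°, q = 34.4035°, L = 41.7516 m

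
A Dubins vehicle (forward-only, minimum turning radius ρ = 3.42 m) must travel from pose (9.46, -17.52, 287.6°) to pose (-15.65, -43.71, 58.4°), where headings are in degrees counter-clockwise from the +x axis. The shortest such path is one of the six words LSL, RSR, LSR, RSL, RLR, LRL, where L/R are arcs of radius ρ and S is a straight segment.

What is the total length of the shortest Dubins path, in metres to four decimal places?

Let ψ = atan2(Δy, Δx) = atan2(-26.19, -25.11) = -133.7940° be the start→goal bearing.
Normalize: d = |goal − start| / ρ = 36.282616/3.42 = 10.608952, α = (θ_start − ψ) mod 360° = 61.3940° = 1.071527 rad, β = (θ_goal − ψ) mod 360° = 192.1940° = 3.354417 rad.
Common terms: sin α = 0.877932, cos α = 0.478785, sin β = -0.211222, cos β = -0.977438, cos(α−β) = -0.653421, d² = 112.549861. Work in radians in the unit-radius frame; every candidate has L = ρ·(t + p + q).
LSL: p² = 2 + d² − 2cos(α−β) + 2d(sin α − sin β) = 138.966269; p = √p² = 11.788396; φ = atan2(cos β − cos α, d + sin α − sin β) = -0.123847 rad; t = (φ − α) mod 2π = 5.087812 rad, q = (β − φ) mod 2π = 3.478264 rad → L = 3.42·(5.087812 + 11.788396 + 3.478264) = 3.42·20.354471 = 69.612292 m
RSR: p² = 2 + d² − 2cos(α−β) + 2d(sin β − sin α) = 92.747137; p = √p² = 9.630531; φ = atan2(cos α − cos β, d − sin α + sin β) = 0.151791 rad; t = (α − φ) mod 2π = 0.919735 rad, q = (φ − β) mod 2π = 3.080559 rad → L = 3.42·(0.919735 + 9.630531 + 3.080559) = 3.42·13.630826 = 46.617425 m
LSR: p² = d² − 2 + 2cos(α−β) + 2d(sin α + sin β) = 123.389227; p = √p² = 11.108070; φ = atan2(−cos α − cos β, d + sin α + sin β) − atan2(−2, p) = 0.222336 rad; t = (φ − α) mod 2π = 5.433994 rad, q = (φ − β) mod 2π = 3.151104 rad → L = 3.42·(5.433994 + 11.108070 + 3.151104) = 3.42·19.693169 = 67.350637 m
RSL: p² = d² − 2 + 2cos(α−β) − 2d(sin α + sin β) = 95.096814; p = √p² = 9.751760; φ = atan2(cos α + cos β, d − sin α − sin β) − atan2(2, p) = -0.252399 rad; t = (α − φ) mod 2π = 1.323926 rad, q = (β − φ) mod 2π = 3.606816 rad → L = 3.42·(1.323926 + 9.751760 + 3.606816) = 3.42·14.682502 = 50.214156 m
RLR: c = (6 − d² + 2cos(α−β) + 2d(sin α − sin β))/8 = -10.593392, |c| > 1 → infeasible
LRL: c = (6 − d² + 2cos(α−β) − 2d(sin α − sin β))/8 = -16.370784, |c| > 1 → infeasible
Shortest: RSR with L = 46.617425 m ≈ 46.6174 m

46.6174 m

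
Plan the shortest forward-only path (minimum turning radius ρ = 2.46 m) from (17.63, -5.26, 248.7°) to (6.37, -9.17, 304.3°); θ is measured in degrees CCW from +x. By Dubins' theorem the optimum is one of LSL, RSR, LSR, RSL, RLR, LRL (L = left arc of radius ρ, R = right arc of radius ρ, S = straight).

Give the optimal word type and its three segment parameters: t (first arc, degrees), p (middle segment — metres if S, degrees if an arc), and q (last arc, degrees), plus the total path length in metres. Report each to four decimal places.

Let ψ = atan2(Δy, Δx) = atan2(-3.91, -11.26) = -160.8506° be the start→goal bearing.
Normalize: d = |goal − start| / ρ = 11.919551/2.46 = 4.845346, α = (θ_start − ψ) mod 360° = 49.5506° = 0.864821 rad, β = (θ_goal − ψ) mod 360° = 105.1506° = 1.835224 rad.
Common terms: sin α = 0.760979, cos α = 0.648776, sin β = 0.965242, cos β = -0.261357, cos(α−β) = 0.564967, d² = 23.477378. Work in radians in the unit-radius frame; every candidate has L = ρ·(t + p + q).
LSL: p² = 2 + d² − 2cos(α−β) + 2d(sin α − sin β) = 22.367994; p = √p² = 4.729481; φ = atan2(cos β − cos α, d + sin α − sin β) = -0.193646 rad; t = (φ − α) mod 2π = 5.224718 rad, q = (β − φ) mod 2π = 2.028870 rad → L = 2.46·(5.224718 + 4.729481 + 2.028870) = 2.46·11.983070 = 29.478352 m
RSR: p² = 2 + d² − 2cos(α−β) + 2d(sin β − sin α) = 26.326893; p = √p² = 5.130974; φ = atan2(cos α − cos β, d − sin α + sin β) = 0.178324 rad; t = (α − φ) mod 2π = 0.686497 rad, q = (φ − β) mod 2π = 4.626285 rad → L = 2.46·(0.686497 + 5.130974 + 4.626285) = 2.46·10.443756 = 25.691640 m
LSR: p² = d² − 2 + 2cos(α−β) + 2d(sin α + sin β) = 39.335592; p = √p² = 6.271809; φ = atan2(−cos α − cos β, d + sin α + sin β) − atan2(−2, p) = 0.249808 rad; t = (φ − α) mod 2π = 5.668172 rad, q = (φ − β) mod 2π = 4.697769 rad → L = 2.46·(5.668172 + 6.271809 + 4.697769) = 2.46·16.637750 = 40.928864 m
RSL: p² = d² − 2 + 2cos(α−β) − 2d(sin α + sin β) = 5.879032; p = √p² = 2.424671; φ = atan2(cos α + cos β, d − sin α − sin β) − atan2(2, p) = -0.566138 rad; t = (α − φ) mod 2π = 1.430960 rad, q = (β − φ) mod 2π = 2.401363 rad → L = 2.46·(1.430960 + 2.424671 + 2.401363) = 2.46·6.256994 = 15.392204 m
RLR: c = (6 − d² + 2cos(α−β) + 2d(sin α − sin β))/8 = -2.290862, |c| > 1 → infeasible
LRL: c = (6 − d² + 2cos(α−β) − 2d(sin α − sin β))/8 = -1.795999, |c| > 1 → infeasible
Shortest: RSL with L = 15.392204 m ≈ 15.3922 m
Convert RSL to answer units (arcs ×180/π): t = 1.430960·180/π = 81.9879°, p = ρ·p = 2.46·2.424671 = 5.9647 m, q = 2.401363·180/π = 137.5879°, L = 15.3922 m.

RSL: t = 81.9879°, p = 5.9647 m, q = 137.5879°, L = 15.3922 m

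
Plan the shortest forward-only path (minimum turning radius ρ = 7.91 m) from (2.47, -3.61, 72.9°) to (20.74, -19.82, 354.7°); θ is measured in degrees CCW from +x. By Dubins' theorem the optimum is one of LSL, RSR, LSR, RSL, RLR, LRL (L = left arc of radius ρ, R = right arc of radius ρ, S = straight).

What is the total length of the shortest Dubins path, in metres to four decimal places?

Let ψ = atan2(Δy, Δx) = atan2(-16.21, 18.27) = -41.5809° be the start→goal bearing.
Normalize: d = |goal − start| / ρ = 24.424516/7.91 = 3.087802, α = (θ_start − ψ) mod 360° = 114.4809° = 1.998069 rad, β = (θ_goal − ψ) mod 360° = 36.2809° = 0.633222 rad.
Common terms: sin α = 0.910099, cos α = -0.414391, sin β = 0.591745, cos β = 0.806125, cos(α−β) = 0.204496, d² = 9.534523. Work in radians in the unit-radius frame; every candidate has L = ρ·(t + p + q).
LSL: p² = 2 + d² − 2cos(α−β) + 2d(sin α − sin β) = 13.091560; p = √p² = 3.618226; φ = atan2(cos β − cos α, d + sin α − sin β) = 0.344073 rad; t = (φ − α) mod 2π = 4.629189 rad, q = (β − φ) mod 2π = 0.289149 rad → L = 7.91·(4.629189 + 3.618226 + 0.289149) = 7.91·8.536564 = 67.524221 m
RSR: p² = 2 + d² − 2cos(α−β) + 2d(sin β − sin α) = 9.159502; p = √p² = 3.026467; φ = atan2(cos α − cos β, d − sin α + sin β) = -0.415099 rad; t = (α − φ) mod 2π = 2.413169 rad, q = (φ − β) mod 2π = 5.234864 rad → L = 7.91·(2.413169 + 3.026467 + 5.234864) = 7.91·10.674500 = 84.435293 m
LSR: p² = d² − 2 + 2cos(α−β) + 2d(sin α + sin β) = 17.218311; p = √p² = 4.149495; φ = atan2(−cos α − cos β, d + sin α + sin β) − atan2(−2, p) = 0.363988 rad; t = (φ − α) mod 2π = 4.649104 rad, q = (φ − β) mod 2π = 6.013951 rad → L = 7.91·(4.649104 + 4.149495 + 6.013951) = 7.91·14.812550 = 117.167271 m
RSL: p² = d² − 2 + 2cos(α−β) − 2d(sin α + sin β) = -1.331281 < 0 → infeasible
RLR: c = (6 − d² + 2cos(α−β) + 2d(sin α − sin β))/8 = -0.144938; p = 2π − arccos c = 4.566939 rad; φ = atan2(cos α − cos β, d − sin α + sin β) = -0.415099 rad; t = (α − φ + p/2) mod 2π = 4.696638 rad, q = (α − β − t + p) mod 2π = 1.235148 rad → L = 7.91·(4.696638 + 4.566939 + 1.235148) = 7.91·10.498725 = 83.044917 m
LRL: c = (6 − d² + 2cos(α−β) − 2d(sin α − sin β))/8 = -0.636445; p = 2π − arccos c = 4.022508 rad; φ = atan2(cos β − cos α, d + sin α − sin β) = 0.344073 rad; t = (φ − α + p/2) mod 2π = 0.357258 rad, q = (β − α − t + p) mod 2π = 2.300403 rad → L = 7.91·(0.357258 + 4.022508 + 2.300403) = 7.91·6.680169 = 52.840140 m
Shortest: LRL with L = 52.840140 m ≈ 52.8401 m

52.8401 m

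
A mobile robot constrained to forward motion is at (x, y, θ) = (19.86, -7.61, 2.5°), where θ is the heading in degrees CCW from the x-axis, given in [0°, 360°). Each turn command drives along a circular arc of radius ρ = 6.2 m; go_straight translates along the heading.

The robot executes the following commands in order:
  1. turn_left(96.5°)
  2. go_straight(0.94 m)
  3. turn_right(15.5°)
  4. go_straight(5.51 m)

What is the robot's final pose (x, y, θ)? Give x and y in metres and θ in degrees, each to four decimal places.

set_pose: (x, y, θ) = (19.8600, -7.6100, 2.5000°), ρ = 6.2
turn_left(96.5°): centre at ρ to the left, rotate +96.5° → (25.7132, -0.4460, 99.0000°)
go_straight(0.94): x += 0.94·cos θ, y += 0.94·sin θ → (25.5662, 0.4824, 99.0000°)
turn_right(15.5°): centre at ρ to the right, rotate −15.5° → (25.5297, 2.1542, 83.5000°)
go_straight(5.51): x += 5.51·cos θ, y += 5.51·sin θ → (26.1535, 7.6288, 83.5000°)

(26.1535, 7.6288, 83.5000°)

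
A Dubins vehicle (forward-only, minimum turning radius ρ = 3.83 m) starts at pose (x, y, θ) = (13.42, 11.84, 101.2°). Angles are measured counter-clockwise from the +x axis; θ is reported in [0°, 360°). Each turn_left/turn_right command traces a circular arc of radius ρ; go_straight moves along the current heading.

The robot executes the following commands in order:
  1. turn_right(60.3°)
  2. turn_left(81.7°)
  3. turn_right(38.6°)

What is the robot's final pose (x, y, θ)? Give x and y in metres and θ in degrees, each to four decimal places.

(14.8059, 22.9011, 84.0000°)

set_pose: (x, y, θ) = (13.4200, 11.8400, 101.2000°), ρ = 3.83
turn_right(60.3°): centre at ρ to the right, rotate −60.3° → (14.6694, 15.4788, 40.9000°)
turn_left(81.7°): centre at ρ to the left, rotate +81.7° → (15.3883, 20.4372, 122.6000°)
turn_right(38.6°): centre at ρ to the right, rotate −38.6° → (14.8059, 22.9011, 84.0000°)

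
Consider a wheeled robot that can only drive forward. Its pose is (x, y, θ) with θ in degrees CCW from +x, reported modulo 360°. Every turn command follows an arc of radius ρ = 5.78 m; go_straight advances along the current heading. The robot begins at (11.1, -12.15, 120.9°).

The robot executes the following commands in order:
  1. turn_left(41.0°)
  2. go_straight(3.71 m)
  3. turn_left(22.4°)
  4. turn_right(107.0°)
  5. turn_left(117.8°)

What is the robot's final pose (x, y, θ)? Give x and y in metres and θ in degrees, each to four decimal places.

set_pose: (x, y, θ) = (11.1000, -12.1500, 120.9000°), ρ = 5.78
turn_left(41.0°): centre at ρ to the left, rotate +41.0° → (7.9361, -9.6243, 161.9000°)
go_straight(3.71): x += 3.71·cos θ, y += 3.71·sin θ → (4.4097, -8.4717, 161.9000°)
turn_left(22.4°): centre at ρ to the left, rotate +22.4° → (2.1806, -8.2019, 184.3000°)
turn_right(107.0°): centre at ρ to the right, rotate −107.0° → (-3.8914, -1.1675, 77.3000°)
turn_left(117.8°): centre at ρ to the left, rotate +117.8° → (-11.0357, 5.6837, 195.1000°)

(-11.0357, 5.6837, 195.1000°)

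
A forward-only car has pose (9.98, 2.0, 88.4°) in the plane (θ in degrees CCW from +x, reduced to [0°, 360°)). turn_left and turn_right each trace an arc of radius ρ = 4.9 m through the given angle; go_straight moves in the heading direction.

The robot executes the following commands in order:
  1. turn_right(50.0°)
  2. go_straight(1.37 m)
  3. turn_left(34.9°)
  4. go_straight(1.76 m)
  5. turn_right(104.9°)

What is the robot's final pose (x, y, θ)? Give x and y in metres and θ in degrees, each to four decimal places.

set_pose: (x, y, θ) = (9.9800, 2.0000, 88.4000°), ρ = 4.9
turn_right(50.0°): centre at ρ to the right, rotate −50.0° → (11.8345, 5.7033, 38.4000°)
go_straight(1.37): x += 1.37·cos θ, y += 1.37·sin θ → (12.9081, 6.5543, 38.4000°)
turn_left(34.9°): centre at ρ to the left, rotate +34.9° → (14.5578, 8.9863, 73.3000°)
go_straight(1.76): x += 1.76·cos θ, y += 1.76·sin θ → (15.0636, 10.6721, 73.3000°)
turn_right(104.9°): centre at ρ to the right, rotate −104.9° → (22.3244, 13.4374, -31.6000° ≡ 328.4000°)

(22.3244, 13.4374, 328.4000°)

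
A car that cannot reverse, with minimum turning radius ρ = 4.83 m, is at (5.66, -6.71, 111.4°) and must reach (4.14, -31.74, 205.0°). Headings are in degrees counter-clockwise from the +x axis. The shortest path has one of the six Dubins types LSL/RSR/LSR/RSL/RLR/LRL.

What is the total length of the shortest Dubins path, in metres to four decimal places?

40.7661 m

Let ψ = atan2(Δy, Δx) = atan2(-25.03, -1.52) = -93.4751° be the start→goal bearing.
Normalize: d = |goal − start| / ρ = 25.076110/4.83 = 5.191741, α = (θ_start − ψ) mod 360° = 204.8751° = 3.575746 rad, β = (θ_goal − ψ) mod 360° = 298.4751° = 5.209374 rad.
Common terms: sin α = -0.420642, cos α = -0.907227, sin β = -0.879024, cos β = 0.476777, cos(α−β) = -0.062791, d² = 26.954177. Work in radians in the unit-radius frame; every candidate has L = ρ·(t + p + q).
LSL: p² = 2 + d² − 2cos(α−β) + 2d(sin α − sin β) = 33.839358; p = √p² = 5.817161; φ = atan2(cos β − cos α, d + sin α − sin β) = 0.240221 rad; t = (φ − α) mod 2π = 2.947661 rad, q = (β − φ) mod 2π = 4.969153 rad → L = 4.83·(2.947661 + 5.817161 + 4.969153) = 4.83·13.733974 = 66.335095 m
RSR: p² = 2 + d² − 2cos(α−β) + 2d(sin β − sin α) = 24.320158; p = √p² = 4.931547; φ = atan2(cos α − cos β, d − sin α + sin β) = -0.284464 rad; t = (α − φ) mod 2π = 3.860210 rad, q = (φ − β) mod 2π = 0.789347 rad → L = 4.83·(3.860210 + 4.931547 + 0.789347) = 4.83·9.581104 = 46.276734 m
LSR: p² = d² − 2 + 2cos(α−β) + 2d(sin α + sin β) = 11.333534; p = √p² = 3.366531; φ = atan2(−cos α − cos β, d + sin α + sin β) − atan2(−2, p) = 0.646206 rad; t = (φ − α) mod 2π = 3.353646 rad, q = (φ − β) mod 2π = 1.720018 rad → L = 4.83·(3.353646 + 3.366531 + 1.720018) = 4.83·8.440195 = 40.766142 m
RSL: p² = d² − 2 + 2cos(α−β) − 2d(sin α + sin β) = 38.323658; p = √p² = 6.190610; φ = atan2(cos α + cos β, d − sin α − sin β) − atan2(2, p) = -0.378699 rad; t = (α − φ) mod 2π = 3.954445 rad, q = (β − φ) mod 2π = 5.588073 rad → L = 4.83·(3.954445 + 6.190610 + 5.588073) = 4.83·15.733128 = 75.991008 m
RLR: c = (6 − d² + 2cos(α−β) + 2d(sin α − sin β))/8 = -2.040020, |c| > 1 → infeasible
LRL: c = (6 − d² + 2cos(α−β) − 2d(sin α − sin β))/8 = -3.229920, |c| > 1 → infeasible
Shortest: LSR with L = 40.766142 m ≈ 40.7661 m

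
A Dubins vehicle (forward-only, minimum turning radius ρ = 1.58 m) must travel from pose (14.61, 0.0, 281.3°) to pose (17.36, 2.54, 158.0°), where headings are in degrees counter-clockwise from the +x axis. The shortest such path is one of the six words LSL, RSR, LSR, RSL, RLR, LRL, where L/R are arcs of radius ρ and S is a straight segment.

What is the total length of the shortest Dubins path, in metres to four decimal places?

7.5053 m

Let ψ = atan2(Δy, Δx) = atan2(2.54, 2.75) = 42.7267° be the start→goal bearing.
Normalize: d = |goal − start| / ρ = 3.743541/1.58 = 2.369330, α = (θ_start − ψ) mod 360° = 238.5733° = 4.163890 rad, β = (θ_goal − ψ) mod 360° = 115.2733° = 2.011899 rad.
Common terms: sin α = -0.853308, cos α = -0.521407, sin β = 0.904282, cos β = -0.426937, cos(α−β) = -0.549023, d² = 5.613724. Work in radians in the unit-radius frame; every candidate has L = ρ·(t + p + q).
LSL: p² = 2 + d² − 2cos(α−β) + 2d(sin α − sin β) = 0.383151; p = √p² = 0.618992; φ = atan2(cos β − cos α, d + sin α − sin β) = 0.153219 rad; t = (φ − α) mod 2π = 2.272514 rad, q = (β − φ) mod 2π = 1.858680 rad → L = 1.58·(2.272514 + 0.618992 + 1.858680) = 1.58·4.750186 = 7.505294 m
RSR: p² = 2 + d² − 2cos(α−β) + 2d(sin β − sin α) = 17.040388; p = √p² = 4.128000; φ = atan2(cos α − cos β, d − sin α + sin β) = -0.022887 rad; t = (α − φ) mod 2π = 4.186777 rad, q = (φ − β) mod 2π = 4.248399 rad → L = 1.58·(4.186777 + 4.128000 + 4.248399) = 1.58·12.563177 = 19.849819 m
LSR: p² = d² − 2 + 2cos(α−β) + 2d(sin α + sin β) = 2.757224; p = √p² = 1.660489; φ = atan2(−cos α − cos β, d + sin α + sin β) − atan2(−2, p) = 1.251326 rad; t = (φ − α) mod 2π = 3.370621 rad, q = (φ − β) mod 2π = 5.522612 rad → L = 1.58·(3.370621 + 1.660489 + 5.522612) = 1.58·10.553723 = 16.674882 m
RSL: p² = d² − 2 + 2cos(α−β) − 2d(sin α + sin β) = 2.274132; p = √p² = 1.508022; φ = atan2(cos α + cos β, d − sin α − sin β) − atan2(2, p) = -1.313024 rad; t = (α − φ) mod 2π = 5.476914 rad, q = (β − φ) mod 2π = 3.324923 rad → L = 1.58·(5.476914 + 1.508022 + 3.324923) = 1.58·10.309859 = 16.289578 m
RLR: c = (6 − d² + 2cos(α−β) + 2d(sin α − sin β))/8 = -1.130048, |c| > 1 → infeasible
LRL: c = (6 − d² + 2cos(α−β) − 2d(sin α − sin β))/8 = 0.952106; p = 2π − arccos c = 5.972441 rad; φ = atan2(cos β − cos α, d + sin α − sin β) = 0.153219 rad; t = (φ − α + p/2) mod 2π = 5.258735 rad, q = (β − α − t + p) mod 2π = 4.844900 rad → L = 1.58·(5.258735 + 5.972441 + 4.844900) = 1.58·16.076076 = 25.400200 m
Shortest: LSL with L = 7.505294 m ≈ 7.5053 m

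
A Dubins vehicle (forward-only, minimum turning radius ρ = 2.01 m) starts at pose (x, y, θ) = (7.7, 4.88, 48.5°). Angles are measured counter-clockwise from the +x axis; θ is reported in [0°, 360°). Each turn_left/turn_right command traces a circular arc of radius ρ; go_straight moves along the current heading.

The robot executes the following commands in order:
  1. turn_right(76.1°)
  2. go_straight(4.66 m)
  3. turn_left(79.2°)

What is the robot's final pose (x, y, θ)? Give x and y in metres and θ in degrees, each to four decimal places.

set_pose: (x, y, θ) = (7.7000, 4.8800, 48.5000°), ρ = 2.01
turn_right(76.1°): centre at ρ to the right, rotate −76.1° → (10.1366, 5.3294, -27.6000° ≡ 332.4000°)
go_straight(4.66): x += 4.66·cos θ, y += 4.66·sin θ → (14.2663, 3.1704, 332.4000°)
turn_left(79.2°): centre at ρ to the left, rotate +79.2° → (16.7728, 3.7032, 411.6000° ≡ 51.6000°)

(16.7728, 3.7032, 51.6000°)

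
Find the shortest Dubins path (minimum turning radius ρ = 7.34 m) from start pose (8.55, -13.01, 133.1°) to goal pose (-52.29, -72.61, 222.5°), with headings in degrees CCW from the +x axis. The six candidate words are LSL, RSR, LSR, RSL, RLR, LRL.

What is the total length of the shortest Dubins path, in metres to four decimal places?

Let ψ = atan2(Δy, Δx) = atan2(-59.60, -60.84) = -135.5899° be the start→goal bearing.
Normalize: d = |goal − start| / ρ = 85.168454/7.34 = 11.603332, α = (θ_start − ψ) mod 360° = 268.6899° = 4.689523 rad, β = (θ_goal − ψ) mod 360° = 358.0899° = 6.249847 rad.
Common terms: sin α = -0.999739, cos α = -0.022864, sin β = -0.033332, cos β = 0.999444, cos(α−β) = 0.010472, d² = 134.637305. Work in radians in the unit-radius frame; every candidate has L = ρ·(t + p + q).
LSL: p² = 2 + d² − 2cos(α−β) + 2d(sin α − sin β) = 114.189286; p = √p² = 10.685939; φ = atan2(cos β − cos α, d + sin α − sin β) = 0.095815 rad; t = (φ − α) mod 2π = 1.689477 rad, q = (β − φ) mod 2π = 6.154032 rad → L = 7.34·(1.689477 + 10.685939 + 6.154032) = 7.34·18.529448 = 136.006151 m
RSR: p² = 2 + d² − 2cos(α−β) + 2d(sin β − sin α) = 159.043438; p = √p² = 12.611243; φ = atan2(cos α − cos β, d − sin α + sin β) = -0.081152 rad; t = (α − φ) mod 2π = 4.770675 rad, q = (φ − β) mod 2π = 6.235371 rad → L = 7.34·(4.770675 + 12.611243 + 6.235371) = 7.34·23.617289 = 173.350900 m
LSR: p² = d² − 2 + 2cos(α−β) + 2d(sin α + sin β) = 108.684131; p = √p² = 10.425168; φ = atan2(−cos α − cos β, d + sin α + sin β) − atan2(−2, p) = 0.097413 rad; t = (φ − α) mod 2π = 1.691075 rad, q = (φ − β) mod 2π = 0.130751 rad → L = 7.34·(1.691075 + 10.425168 + 0.130751) = 7.34·12.246994 = 89.892935 m
RSL: p² = d² − 2 + 2cos(α−β) − 2d(sin α + sin β) = 156.632366; p = √p² = 12.515285; φ = atan2(cos α + cos β, d − sin α − sin β) − atan2(2, p) = -0.081335 rad; t = (α − φ) mod 2π = 4.770858 rad, q = (β − φ) mod 2π = 0.047997 rad → L = 7.34·(4.770858 + 12.515285 + 0.047997) = 7.34·17.334140 = 127.232588 m
RLR: c = (6 − d² + 2cos(α−β) + 2d(sin α − sin β))/8 = -18.880430, |c| > 1 → infeasible
LRL: c = (6 − d² + 2cos(α−β) − 2d(sin α − sin β))/8 = -13.273661, |c| > 1 → infeasible
Shortest: LSR with L = 89.892935 m ≈ 89.8929 m

89.8929 m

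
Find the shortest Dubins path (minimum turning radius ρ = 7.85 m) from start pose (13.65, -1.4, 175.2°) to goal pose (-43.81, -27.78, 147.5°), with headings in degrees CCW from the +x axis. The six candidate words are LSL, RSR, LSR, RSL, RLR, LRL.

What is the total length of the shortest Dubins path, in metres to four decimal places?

64.8402 m

Let ψ = atan2(Δy, Δx) = atan2(-26.38, -57.46) = -155.3401° be the start→goal bearing.
Normalize: d = |goal − start| / ρ = 63.226229/7.85 = 8.054297, α = (θ_start − ψ) mod 360° = 330.5401° = 5.769012 rad, β = (θ_goal − ψ) mod 360° = 302.8401° = 5.285556 rad.
Common terms: sin α = -0.491815, cos α = 0.870700, sin β = -0.840188, cos β = 0.542296, cos(α−β) = 0.885394, d² = 64.871695. Work in radians in the unit-radius frame; every candidate has L = ρ·(t + p + q).
LSL: p² = 2 + d² − 2cos(α−β) + 2d(sin α − sin β) = 70.712701; p = √p² = 8.409084; φ = atan2(cos β − cos α, d + sin α − sin β) = -0.039063 rad; t = (φ − α) mod 2π = 0.475110 rad, q = (β − φ) mod 2π = 5.324619 rad → L = 7.85·(0.475110 + 8.409084 + 5.324619) = 7.85·14.208814 = 111.539186 m
RSR: p² = 2 + d² − 2cos(α−β) + 2d(sin β − sin α) = 59.489113; p = √p² = 7.712919; φ = atan2(cos α − cos β, d − sin α + sin β) = 0.042591 rad; t = (α − φ) mod 2π = 5.726421 rad, q = (φ − β) mod 2π = 1.040221 rad → L = 7.85·(5.726421 + 7.712919 + 1.040221) = 7.85·14.479560 = 113.664547 m
LSR: p² = d² − 2 + 2cos(α−β) + 2d(sin α + sin β) = 43.185791; p = √p² = 6.571590; φ = atan2(−cos α − cos β, d + sin α + sin β) − atan2(−2, p) = 0.088255 rad; t = (φ − α) mod 2π = 0.602428 rad, q = (φ − β) mod 2π = 1.085884 rad → L = 7.85·(0.602428 + 6.571590 + 1.085884) = 7.85·8.259901 = 64.840226 m
RSL: p² = d² − 2 + 2cos(α−β) − 2d(sin α + sin β) = 86.099173; p = √p² = 9.278964; φ = atan2(cos α + cos β, d − sin α − sin β) − atan2(2, p) = -0.062877 rad; t = (α − φ) mod 2π = 5.831890 rad, q = (β − φ) mod 2π = 5.348433 rad → L = 7.85·(5.831890 + 9.278964 + 5.348433) = 7.85·20.459287 = 160.605402 m
RLR: c = (6 − d² + 2cos(α−β) + 2d(sin α − sin β))/8 = -6.436139, |c| > 1 → infeasible
LRL: c = (6 − d² + 2cos(α−β) − 2d(sin α − sin β))/8 = -7.839088, |c| > 1 → infeasible
Shortest: LSR with L = 64.840226 m ≈ 64.8402 m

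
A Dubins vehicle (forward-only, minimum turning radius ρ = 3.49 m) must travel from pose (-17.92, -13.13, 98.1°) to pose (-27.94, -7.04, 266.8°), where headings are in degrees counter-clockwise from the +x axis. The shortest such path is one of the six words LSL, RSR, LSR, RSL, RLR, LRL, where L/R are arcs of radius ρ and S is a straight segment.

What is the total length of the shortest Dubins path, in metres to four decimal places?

17.3668 m

Let ψ = atan2(Δy, Δx) = atan2(6.09, -10.02) = 148.7094° be the start→goal bearing.
Normalize: d = |goal − start| / ρ = 11.725549/3.49 = 3.359756, α = (θ_start − ψ) mod 360° = 309.3906° = 5.399884 rad, β = (θ_goal − ψ) mod 360° = 118.0906° = 2.061069 rad.
Common terms: sin α = -0.772838, cos α = 0.634603, sin β = 0.882204, cos β = -0.470867, cos(α−β) = -0.980615, d² = 11.287962. Work in radians in the unit-radius frame; every candidate has L = ρ·(t + p + q).
LSL: p² = 2 + d² − 2cos(α−β) + 2d(sin α − sin β) = 4.128115; p = √p² = 2.031776; φ = atan2(cos β − cos α, d + sin α − sin β) = -0.575305 rad; t = (φ − α) mod 2π = 0.307996 rad, q = (β − φ) mod 2π = 2.636374 rad → L = 3.49·(0.307996 + 2.031776 + 2.636374) = 3.49·4.976147 = 17.366752 m
RSR: p² = 2 + d² − 2cos(α−β) + 2d(sin β − sin α) = 26.370267; p = √p² = 5.135199; φ = atan2(cos α − cos β, d − sin α + sin β) = 0.216972 rad; t = (α − φ) mod 2π = 5.182913 rad, q = (φ − β) mod 2π = 4.439087 rad → L = 3.49·(5.182913 + 5.135199 + 4.439087) = 3.49·14.757199 = 51.502624 m
LSR: p² = d² − 2 + 2cos(α−β) + 2d(sin α + sin β) = 8.061621; p = √p² = 2.839299; φ = atan2(−cos α − cos β, d + sin α + sin β) − atan2(−2, p) = 0.566509 rad; t = (φ − α) mod 2π = 1.449810 rad, q = (φ − β) mod 2π = 4.788625 rad → L = 3.49·(1.449810 + 2.839299 + 4.788625) = 3.49·9.077734 = 31.681292 m
RSL: p² = d² − 2 + 2cos(α−β) − 2d(sin α + sin β) = 6.591843; p = √p² = 2.567459; φ = atan2(cos α + cos β, d − sin α − sin β) − atan2(2, p) = -0.611460 rad; t = (α − φ) mod 2π = 6.011345 rad, q = (β − φ) mod 2π = 2.672530 rad → L = 3.49·(6.011345 + 2.567459 + 2.672530) = 3.49·11.251333 = 39.267151 m
RLR: c = (6 − d² + 2cos(α−β) + 2d(sin α − sin β))/8 = -2.296283, |c| > 1 → infeasible
LRL: c = (6 − d² + 2cos(α−β) − 2d(sin α − sin β))/8 = 0.483986; p = 2π − arccos c = 5.217593 rad; φ = atan2(cos β − cos α, d + sin α − sin β) = -0.575305 rad; t = (φ − α + p/2) mod 2π = 2.916792 rad, q = (β − α − t + p) mod 2π = 5.245171 rad → L = 3.49·(2.916792 + 5.217593 + 5.245171) = 3.49·13.379556 = 46.694650 m
Shortest: LSL with L = 17.366752 m ≈ 17.3668 m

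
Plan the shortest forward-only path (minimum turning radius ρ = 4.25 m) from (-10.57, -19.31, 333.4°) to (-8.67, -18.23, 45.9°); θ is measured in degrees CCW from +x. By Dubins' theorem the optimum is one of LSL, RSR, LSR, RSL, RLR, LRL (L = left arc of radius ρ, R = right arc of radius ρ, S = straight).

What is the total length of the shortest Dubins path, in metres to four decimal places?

Let ψ = atan2(Δy, Δx) = atan2(1.08, 1.90) = 29.6148° be the start→goal bearing.
Normalize: d = |goal − start| / ρ = 2.185498/4.25 = 0.514235, α = (θ_start − ψ) mod 360° = 303.7852° = 5.302052 rad, β = (θ_goal − ψ) mod 360° = 16.2852° = 0.284230 rad.
Common terms: sin α = -0.831128, cos α = 0.556081, sin β = 0.280419, cos β = 0.959878, cos(α−β) = 0.300706, d² = 0.264437. Work in radians in the unit-radius frame; every candidate has L = ρ·(t + p + q).
LSL: p² = 2 + d² − 2cos(α−β) + 2d(sin α − sin β) = 0.519834; p = √p² = 0.720995; φ = atan2(cos β − cos α, d + sin α − sin β) = 2.547140 rad; t = (φ − α) mod 2π = 3.528274 rad, q = (β − φ) mod 2π = 4.020275 rad → L = 4.25·(3.528274 + 0.720995 + 4.020275) = 4.25·8.269544 = 35.145562 m
RSR: p² = 2 + d² − 2cos(α−β) + 2d(sin β − sin α) = 2.806218; p = √p² = 1.675177; φ = atan2(cos α − cos β, d − sin α + sin β) = -0.243445 rad; t = (α − φ) mod 2π = 5.545497 rad, q = (φ − β) mod 2π = 5.755510 rad → L = 4.25·(5.545497 + 1.675177 + 5.755510) = 4.25·12.976184 = 55.148781 m
LSR: p² = d² − 2 + 2cos(α−β) + 2d(sin α + sin β) = -1.700539 < 0 → infeasible
RSL: p² = d² − 2 + 2cos(α−β) − 2d(sin α + sin β) = -0.567763 < 0 → infeasible
RLR: c = (6 − d² + 2cos(α−β) + 2d(sin α − sin β))/8 = 0.649223; p = 2π − arccos c = 5.418951 rad; φ = atan2(cos α − cos β, d − sin α + sin β) = -0.243445 rad; t = (α − φ + p/2) mod 2π = 1.971787 rad, q = (α − β − t + p) mod 2π = 2.181800 rad → L = 4.25·(1.971787 + 5.418951 + 2.181800) = 4.25·9.572539 = 40.683289 m
LRL: c = (6 − d² + 2cos(α−β) − 2d(sin α − sin β))/8 = 0.935021; p = 2π − arccos c = 5.920707 rad; φ = atan2(cos β − cos α, d + sin α − sin β) = 2.547140 rad; t = (φ − α + p/2) mod 2π = 0.205442 rad, q = (β − α − t + p) mod 2π = 0.697443 rad → L = 4.25·(0.205442 + 5.920707 + 0.697443) = 4.25·6.823592 = 29.000265 m
Shortest: LRL with L = 29.000265 m ≈ 29.0003 m

29.0003 m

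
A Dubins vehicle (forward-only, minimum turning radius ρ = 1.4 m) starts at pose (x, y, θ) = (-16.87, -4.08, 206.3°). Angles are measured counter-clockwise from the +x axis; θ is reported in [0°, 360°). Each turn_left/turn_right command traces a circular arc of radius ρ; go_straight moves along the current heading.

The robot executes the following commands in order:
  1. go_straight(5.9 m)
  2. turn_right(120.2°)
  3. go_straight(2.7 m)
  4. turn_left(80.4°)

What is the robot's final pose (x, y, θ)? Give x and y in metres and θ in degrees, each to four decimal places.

(-25.0626, -1.1935, 166.5000°)

set_pose: (x, y, θ) = (-16.8700, -4.0800, 206.3000°), ρ = 1.4
go_straight(5.9): x += 5.9·cos θ, y += 5.9·sin θ → (-22.1593, -6.6941, 206.3000°)
turn_right(120.2°): centre at ρ to the right, rotate −120.2° → (-24.1763, -5.3438, 86.1000°)
go_straight(2.7): x += 2.7·cos θ, y += 2.7·sin θ → (-23.9927, -2.6501, 86.1000°)
turn_left(80.4°): centre at ρ to the left, rotate +80.4° → (-25.0626, -1.1935, 166.5000°)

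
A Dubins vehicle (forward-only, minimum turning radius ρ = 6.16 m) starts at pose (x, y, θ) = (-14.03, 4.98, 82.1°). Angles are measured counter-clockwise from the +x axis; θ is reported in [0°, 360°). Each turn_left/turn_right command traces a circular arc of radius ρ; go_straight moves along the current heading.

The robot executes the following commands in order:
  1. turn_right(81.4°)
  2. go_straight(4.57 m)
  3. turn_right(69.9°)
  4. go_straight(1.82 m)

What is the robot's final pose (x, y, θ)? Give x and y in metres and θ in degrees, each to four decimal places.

(3.0460, 4.6752, 290.8000°)

set_pose: (x, y, θ) = (-14.0300, 4.9800, 82.1000°), ρ = 6.16
turn_right(81.4°): centre at ρ to the right, rotate −81.4° → (-8.0037, 10.2929, 0.7000°)
go_straight(4.57): x += 4.57·cos θ, y += 4.57·sin θ → (-3.4341, 10.3487, 0.7000°)
turn_right(69.9°): centre at ρ to the right, rotate −69.9° → (2.3997, 6.3766, -69.2000° ≡ 290.8000°)
go_straight(1.82): x += 1.82·cos θ, y += 1.82·sin θ → (3.0460, 4.6752, 290.8000°)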